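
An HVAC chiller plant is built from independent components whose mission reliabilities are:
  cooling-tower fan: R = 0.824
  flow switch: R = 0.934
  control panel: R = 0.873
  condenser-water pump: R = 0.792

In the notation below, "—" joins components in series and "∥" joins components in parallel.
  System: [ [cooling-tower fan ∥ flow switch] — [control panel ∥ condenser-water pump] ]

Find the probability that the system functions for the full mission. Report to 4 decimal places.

Parallel (cooling-tower fan and flow switch): 1 − (1 − 0.824000)(1 − 0.934000) = 0.988384
Parallel (control panel and condenser-water pump): 1 − (1 − 0.873000)(1 − 0.792000) = 0.973584
Series ([0.988384] and [0.973584]): 0.988384 × 0.973584 = 0.9623

0.9623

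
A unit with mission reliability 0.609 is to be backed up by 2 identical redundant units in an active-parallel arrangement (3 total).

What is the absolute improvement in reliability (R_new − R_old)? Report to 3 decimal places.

0.331

R_before = 0.609
R_after = 1 − (1 − 0.609)^3 = 0.940
ΔR = 0.940 − 0.609 = 0.331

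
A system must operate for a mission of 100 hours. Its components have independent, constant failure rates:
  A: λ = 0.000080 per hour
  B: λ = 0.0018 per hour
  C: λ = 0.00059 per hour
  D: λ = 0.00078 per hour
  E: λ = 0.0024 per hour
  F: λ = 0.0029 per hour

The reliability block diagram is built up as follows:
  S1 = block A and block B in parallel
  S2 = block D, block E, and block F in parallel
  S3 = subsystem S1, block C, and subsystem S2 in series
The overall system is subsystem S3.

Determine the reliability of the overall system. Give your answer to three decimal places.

R(A) = exp(−0.000080 × 100) = 0.99203
R(B) = exp(−0.0018 × 100) = 0.83527
R(C) = exp(−0.00059 × 100) = 0.94271
R(D) = exp(−0.00078 × 100) = 0.92496
R(E) = exp(−0.0024 × 100) = 0.78663
R(F) = exp(−0.0029 × 100) = 0.74826
Parallel (A and B): 1 − (1 − 0.99203)(1 − 0.83527) = 0.99869
Parallel (D, E, and F): 1 − (1 − 0.92496)(1 − 0.78663)(1 − 0.74826) = 0.99597
Series ([0.99869], C, and [0.99597]): 0.99869 × 0.94271 × 0.99597 = 0.938

0.938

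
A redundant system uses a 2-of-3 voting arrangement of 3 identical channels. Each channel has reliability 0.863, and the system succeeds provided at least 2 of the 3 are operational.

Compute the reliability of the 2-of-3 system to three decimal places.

0.949

R = Σ_{i=2}^{3} C(3,i) p^i (1−p)^{3−i} with p = 0.863
C(3,2)·0.863^2·0.137^1 = 0.30610
C(3,3)·0.863^3·0.137^0 = 0.64274
Sum = 0.949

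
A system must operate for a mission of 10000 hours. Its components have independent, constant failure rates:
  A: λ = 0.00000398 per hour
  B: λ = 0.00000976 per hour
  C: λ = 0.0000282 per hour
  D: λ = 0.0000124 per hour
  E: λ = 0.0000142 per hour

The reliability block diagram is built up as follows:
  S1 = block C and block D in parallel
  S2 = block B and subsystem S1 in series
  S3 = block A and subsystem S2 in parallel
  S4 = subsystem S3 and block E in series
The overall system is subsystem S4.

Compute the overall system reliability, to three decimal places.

R(A) = exp(−0.00000398 × 10000) = 0.96098
R(B) = exp(−0.00000976 × 10000) = 0.90701
R(C) = exp(−0.0000282 × 10000) = 0.75427
R(D) = exp(−0.0000124 × 10000) = 0.88338
R(E) = exp(−0.0000142 × 10000) = 0.86762
Parallel (C and D): 1 − (1 − 0.75427)(1 − 0.88338) = 0.97134
Series (B and [0.97134]): 0.90701 × 0.97134 = 0.88102
Parallel (A and [0.88102]): 1 − (1 − 0.96098)(1 − 0.88102) = 0.99536
Series ([0.99536] and E): 0.99536 × 0.86762 = 0.864

0.864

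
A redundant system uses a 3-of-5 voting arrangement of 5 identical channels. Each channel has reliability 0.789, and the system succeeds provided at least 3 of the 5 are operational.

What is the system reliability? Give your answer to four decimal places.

R = Σ_{i=3}^{5} C(5,i) p^i (1−p)^{5−i} with p = 0.789
C(5,3)·0.789^3·0.211^2 = 0.218673
C(5,4)·0.789^4·0.211^1 = 0.408847
C(5,5)·0.789^5·0.211^0 = 0.305763
Sum = 0.9333

0.9333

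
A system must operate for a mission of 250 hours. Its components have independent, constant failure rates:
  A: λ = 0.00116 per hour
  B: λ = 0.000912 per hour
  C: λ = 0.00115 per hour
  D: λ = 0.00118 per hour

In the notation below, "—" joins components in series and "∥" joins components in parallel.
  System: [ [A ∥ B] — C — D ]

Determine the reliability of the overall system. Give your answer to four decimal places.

R(A) = exp(−0.00116 × 250) = 0.748264
R(B) = exp(−0.000912 × 250) = 0.796124
R(C) = exp(−0.00115 × 250) = 0.750137
R(D) = exp(−0.00118 × 250) = 0.744532
Parallel (A and B): 1 − (1 − 0.748264)(1 − 0.796124) = 0.948677
Series ([0.948677], C, and D): 0.948677 × 0.750137 × 0.744532 = 0.5298

0.5298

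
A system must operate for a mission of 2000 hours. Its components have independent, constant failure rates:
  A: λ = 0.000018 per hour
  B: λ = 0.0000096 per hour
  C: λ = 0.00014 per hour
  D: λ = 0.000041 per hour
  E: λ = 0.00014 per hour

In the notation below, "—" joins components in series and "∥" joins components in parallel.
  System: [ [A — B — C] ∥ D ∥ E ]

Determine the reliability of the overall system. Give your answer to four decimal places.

0.9945

R(A) = exp(−0.000018 × 2000) = 0.964640
R(B) = exp(−0.0000096 × 2000) = 0.980983
R(C) = exp(−0.00014 × 2000) = 0.755784
R(D) = exp(−0.000041 × 2000) = 0.921272
R(E) = exp(−0.00014 × 2000) = 0.755784
Series (A, B, and C): 0.964640 × 0.980983 × 0.755784 = 0.715195
Parallel ([0.715195], D, and E): 1 − (1 − 0.715195)(1 − 0.921272)(1 − 0.755784) = 0.9945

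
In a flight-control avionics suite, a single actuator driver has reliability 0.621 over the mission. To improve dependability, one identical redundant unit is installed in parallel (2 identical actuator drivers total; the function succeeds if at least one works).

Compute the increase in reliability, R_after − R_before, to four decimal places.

R_before = 0.621
R_after = 1 − (1 − 0.621)^2 = 0.8564
ΔR = 0.8564 − 0.621 = 0.2354

0.2354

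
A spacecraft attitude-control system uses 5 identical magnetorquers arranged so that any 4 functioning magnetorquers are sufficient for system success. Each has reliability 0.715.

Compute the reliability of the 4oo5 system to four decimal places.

R = Σ_{i=4}^{5} C(5,i) p^i (1−p)^{5−i} with p = 0.715
C(5,4)·0.715^4·0.285^1 = 0.372425
C(5,5)·0.715^5·0.285^0 = 0.186866
Sum = 0.5593

0.5593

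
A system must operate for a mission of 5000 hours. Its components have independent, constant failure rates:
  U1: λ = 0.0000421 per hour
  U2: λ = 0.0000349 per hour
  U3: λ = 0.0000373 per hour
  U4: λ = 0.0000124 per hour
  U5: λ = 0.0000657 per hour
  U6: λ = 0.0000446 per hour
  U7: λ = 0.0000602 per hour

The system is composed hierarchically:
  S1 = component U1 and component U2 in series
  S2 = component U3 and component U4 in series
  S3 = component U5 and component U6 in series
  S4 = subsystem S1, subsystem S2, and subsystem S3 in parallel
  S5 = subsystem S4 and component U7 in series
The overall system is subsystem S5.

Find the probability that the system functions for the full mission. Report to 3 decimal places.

R(U1) = exp(−0.0000421 × 5000) = 0.81018
R(U2) = exp(−0.0000349 × 5000) = 0.83988
R(U3) = exp(−0.0000373 × 5000) = 0.82986
R(U4) = exp(−0.0000124 × 5000) = 0.93988
R(U5) = exp(−0.0000657 × 5000) = 0.72000
R(U6) = exp(−0.0000446 × 5000) = 0.80011
R(U7) = exp(−0.0000602 × 5000) = 0.74008
Series (U1 and U2): 0.81018 × 0.83988 = 0.68045
Series (U3 and U4): 0.82986 × 0.93988 = 0.77997
Series (U5 and U6): 0.72000 × 0.80011 = 0.57608
Parallel ([0.68045], [0.77997], and [0.57608]): 1 − (1 − 0.68045)(1 − 0.77997)(1 − 0.57608) = 0.97019
Series ([0.97019] and U7): 0.97019 × 0.74008 = 0.718

0.718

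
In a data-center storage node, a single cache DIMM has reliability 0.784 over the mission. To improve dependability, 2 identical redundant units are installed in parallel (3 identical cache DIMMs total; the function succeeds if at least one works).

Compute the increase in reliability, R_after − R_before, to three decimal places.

0.206

R_before = 0.784
R_after = 1 − (1 − 0.784)^3 = 0.990
ΔR = 0.990 − 0.784 = 0.206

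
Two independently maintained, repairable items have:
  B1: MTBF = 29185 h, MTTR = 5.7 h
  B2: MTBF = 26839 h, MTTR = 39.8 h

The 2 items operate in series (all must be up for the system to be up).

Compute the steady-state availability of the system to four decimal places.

A(B1) = MTBF/(MTBF+MTTR) = 29185/(29185+5.7) = 0.999805
A(B2) = MTBF/(MTBF+MTTR) = 26839/(26839+39.8) = 0.998519
Series availability: 0.999805 × 0.998519 = 0.9983

0.9983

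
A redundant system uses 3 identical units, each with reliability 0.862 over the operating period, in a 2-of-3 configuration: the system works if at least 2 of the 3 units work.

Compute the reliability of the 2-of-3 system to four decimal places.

0.9481

R = Σ_{i=2}^{3} C(3,i) p^i (1−p)^{3−i} with p = 0.862
C(3,2)·0.862^2·0.138^1 = 0.307620
C(3,3)·0.862^3·0.138^0 = 0.640504
Sum = 0.9481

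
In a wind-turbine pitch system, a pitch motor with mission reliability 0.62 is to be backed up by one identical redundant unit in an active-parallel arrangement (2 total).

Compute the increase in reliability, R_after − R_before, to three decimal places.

R_before = 0.62
R_after = 1 − (1 − 0.62)^2 = 0.856
ΔR = 0.856 − 0.62 = 0.236

0.236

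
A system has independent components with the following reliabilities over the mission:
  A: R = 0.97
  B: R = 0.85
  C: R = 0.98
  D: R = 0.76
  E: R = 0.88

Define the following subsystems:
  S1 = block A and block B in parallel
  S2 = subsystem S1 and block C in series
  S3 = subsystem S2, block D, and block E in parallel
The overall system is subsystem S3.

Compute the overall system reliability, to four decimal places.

Parallel (A and B): 1 − (1 − 0.970000)(1 − 0.850000) = 0.995500
Series ([0.995500] and C): 0.995500 × 0.980000 = 0.975590
Parallel ([0.975590], D, and E): 1 − (1 − 0.975590)(1 − 0.760000)(1 − 0.880000) = 0.9993

0.9993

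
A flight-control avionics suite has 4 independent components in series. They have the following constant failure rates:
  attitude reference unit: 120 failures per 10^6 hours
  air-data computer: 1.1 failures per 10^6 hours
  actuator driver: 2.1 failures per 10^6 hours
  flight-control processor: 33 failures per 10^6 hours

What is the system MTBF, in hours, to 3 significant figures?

Series of exponential components: λ_sys = Σ λ_i
λ_sys = 0.00012 + 0.0000011 + 0.0000021 + 0.000033 = 1.5620e-04 /h
MTBF = 1 / λ_sys = 6400 h

6400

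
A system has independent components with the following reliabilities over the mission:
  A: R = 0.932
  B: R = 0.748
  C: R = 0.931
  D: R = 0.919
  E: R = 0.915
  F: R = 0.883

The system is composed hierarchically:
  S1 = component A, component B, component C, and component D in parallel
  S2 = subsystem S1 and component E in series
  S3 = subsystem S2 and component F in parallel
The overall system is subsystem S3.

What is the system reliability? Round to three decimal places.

Parallel (A, B, C, and D): 1 − (1 − 0.93200)(1 − 0.74800)(1 − 0.93100)(1 − 0.91900) = 0.99990
Series ([0.99990] and E): 0.99990 × 0.91500 = 0.91491
Parallel ([0.91491] and F): 1 − (1 − 0.91491)(1 − 0.88300) = 0.990

0.990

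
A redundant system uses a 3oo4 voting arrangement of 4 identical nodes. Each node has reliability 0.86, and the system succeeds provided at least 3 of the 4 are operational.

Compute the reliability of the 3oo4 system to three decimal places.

0.903

R = Σ_{i=3}^{4} C(4,i) p^i (1−p)^{4−i} with p = 0.86
C(4,3)·0.86^3·0.14^1 = 0.35619
C(4,4)·0.86^4·0.14^0 = 0.54701
Sum = 0.903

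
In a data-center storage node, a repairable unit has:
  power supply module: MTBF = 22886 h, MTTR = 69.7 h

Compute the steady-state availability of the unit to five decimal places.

0.99696

A(power supply module) = MTBF/(MTBF+MTTR) = 22886/(22886+69.7) = 0.99696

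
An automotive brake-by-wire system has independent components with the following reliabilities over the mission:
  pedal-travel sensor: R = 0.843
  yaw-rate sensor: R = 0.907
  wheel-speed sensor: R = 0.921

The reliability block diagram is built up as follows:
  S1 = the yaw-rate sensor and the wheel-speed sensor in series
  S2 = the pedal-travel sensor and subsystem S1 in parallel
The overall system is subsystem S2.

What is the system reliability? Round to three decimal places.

Series (yaw-rate sensor and wheel-speed sensor): 0.90700 × 0.92100 = 0.83535
Parallel (pedal-travel sensor and [0.83535]): 1 − (1 − 0.84300)(1 − 0.83535) = 0.974

0.974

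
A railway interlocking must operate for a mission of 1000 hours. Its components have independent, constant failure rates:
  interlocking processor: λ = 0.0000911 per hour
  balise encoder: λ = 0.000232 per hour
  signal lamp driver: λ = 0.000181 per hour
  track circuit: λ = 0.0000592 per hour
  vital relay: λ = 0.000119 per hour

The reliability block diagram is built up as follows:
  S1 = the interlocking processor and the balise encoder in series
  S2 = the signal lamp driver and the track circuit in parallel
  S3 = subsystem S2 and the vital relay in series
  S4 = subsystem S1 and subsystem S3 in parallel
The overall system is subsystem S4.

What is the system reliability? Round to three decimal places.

0.967

R(interlocking processor) = exp(−0.0000911 × 1000) = 0.91293
R(balise encoder) = exp(−0.000232 × 1000) = 0.79295
R(signal lamp driver) = exp(−0.000181 × 1000) = 0.83444
R(track circuit) = exp(−0.0000592 × 1000) = 0.94252
R(vital relay) = exp(−0.000119 × 1000) = 0.88781
Series (interlocking processor and balise encoder): 0.91293 × 0.79295 = 0.72391
Parallel (signal lamp driver and track circuit): 1 − (1 − 0.83444)(1 − 0.94252) = 0.99048
Series ([0.99048] and vital relay): 0.99048 × 0.88781 = 0.87936
Parallel ([0.72391] and [0.87936]): 1 − (1 − 0.72391)(1 − 0.87936) = 0.967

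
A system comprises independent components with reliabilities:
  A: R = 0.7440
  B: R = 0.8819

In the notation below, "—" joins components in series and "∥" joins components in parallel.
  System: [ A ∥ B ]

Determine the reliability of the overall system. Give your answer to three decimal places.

0.970

Parallel (A and B): 1 − (1 − 0.74400)(1 − 0.88190) = 0.970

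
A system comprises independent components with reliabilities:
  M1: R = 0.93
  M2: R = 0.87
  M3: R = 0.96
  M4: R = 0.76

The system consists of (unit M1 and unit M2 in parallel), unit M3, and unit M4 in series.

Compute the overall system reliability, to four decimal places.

0.7230

Parallel (M1 and M2): 1 − (1 − 0.930000)(1 − 0.870000) = 0.990900
Series ([0.990900], M3, and M4): 0.990900 × 0.960000 × 0.760000 = 0.7230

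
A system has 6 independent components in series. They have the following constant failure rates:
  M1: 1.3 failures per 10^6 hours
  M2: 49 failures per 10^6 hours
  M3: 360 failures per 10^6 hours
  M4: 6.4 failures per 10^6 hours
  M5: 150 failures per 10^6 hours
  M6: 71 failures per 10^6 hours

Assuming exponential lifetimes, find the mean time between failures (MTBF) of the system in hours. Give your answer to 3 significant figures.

1570

Series of exponential components: λ_sys = Σ λ_i
λ_sys = 0.0000013 + 0.000049 + 0.00036 + 0.0000064 + 0.00015 + 0.000071 = 6.3770e-04 /h
MTBF = 1 / λ_sys = 1570 h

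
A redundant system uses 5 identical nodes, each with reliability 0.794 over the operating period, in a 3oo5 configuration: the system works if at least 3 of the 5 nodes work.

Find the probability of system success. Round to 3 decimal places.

0.937

R = Σ_{i=3}^{5} C(5,i) p^i (1−p)^{5−i} with p = 0.794
C(5,3)·0.794^3·0.206^2 = 0.21242
C(5,4)·0.794^4·0.206^1 = 0.40937
C(5,5)·0.794^5·0.206^0 = 0.31557
Sum = 0.937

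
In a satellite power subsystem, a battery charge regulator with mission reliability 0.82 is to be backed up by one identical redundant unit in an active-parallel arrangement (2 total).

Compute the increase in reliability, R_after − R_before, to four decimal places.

R_before = 0.82
R_after = 1 − (1 − 0.82)^2 = 0.9676
ΔR = 0.9676 − 0.82 = 0.1476

0.1476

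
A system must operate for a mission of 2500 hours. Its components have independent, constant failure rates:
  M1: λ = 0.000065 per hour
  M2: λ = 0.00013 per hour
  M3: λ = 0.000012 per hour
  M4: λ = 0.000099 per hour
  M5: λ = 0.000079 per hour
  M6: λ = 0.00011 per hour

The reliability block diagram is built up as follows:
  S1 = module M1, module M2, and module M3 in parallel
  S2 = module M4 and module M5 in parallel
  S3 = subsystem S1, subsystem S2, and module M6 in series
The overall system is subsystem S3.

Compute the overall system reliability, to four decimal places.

0.7288

R(M1) = exp(−0.000065 × 2500) = 0.850016
R(M2) = exp(−0.00013 × 2500) = 0.722527
R(M3) = exp(−0.000012 × 2500) = 0.970446
R(M4) = exp(−0.000099 × 2500) = 0.780750
R(M5) = exp(−0.000079 × 2500) = 0.820780
R(M6) = exp(−0.00011 × 2500) = 0.759572
Parallel (M1, M2, and M3): 1 − (1 − 0.850016)(1 − 0.722527)(1 − 0.970446) = 0.998770
Parallel (M4 and M5): 1 − (1 − 0.780750)(1 − 0.820780) = 0.960706
Series ([0.998770], [0.960706], and M6): 0.998770 × 0.960706 × 0.759572 = 0.7288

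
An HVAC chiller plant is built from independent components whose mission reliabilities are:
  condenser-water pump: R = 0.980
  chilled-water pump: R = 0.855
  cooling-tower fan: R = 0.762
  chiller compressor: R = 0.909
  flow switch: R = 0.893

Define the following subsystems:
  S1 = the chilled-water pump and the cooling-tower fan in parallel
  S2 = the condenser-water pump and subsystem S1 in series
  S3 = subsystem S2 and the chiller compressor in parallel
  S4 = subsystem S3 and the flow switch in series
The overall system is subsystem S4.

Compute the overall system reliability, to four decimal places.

0.8886

Parallel (chilled-water pump and cooling-tower fan): 1 − (1 − 0.855000)(1 − 0.762000) = 0.965490
Series (condenser-water pump and [0.965490]): 0.980000 × 0.965490 = 0.946180
Parallel ([0.946180] and chiller compressor): 1 − (1 − 0.946180)(1 − 0.909000) = 0.995102
Series ([0.995102] and flow switch): 0.995102 × 0.893000 = 0.8886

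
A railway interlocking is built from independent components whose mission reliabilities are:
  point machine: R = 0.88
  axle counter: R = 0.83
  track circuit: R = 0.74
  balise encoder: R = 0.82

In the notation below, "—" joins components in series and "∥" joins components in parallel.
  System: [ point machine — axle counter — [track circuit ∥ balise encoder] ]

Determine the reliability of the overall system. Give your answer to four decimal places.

0.6962

Parallel (track circuit and balise encoder): 1 − (1 − 0.740000)(1 − 0.820000) = 0.953200
Series (point machine, axle counter, and [0.953200]): 0.880000 × 0.830000 × 0.953200 = 0.6962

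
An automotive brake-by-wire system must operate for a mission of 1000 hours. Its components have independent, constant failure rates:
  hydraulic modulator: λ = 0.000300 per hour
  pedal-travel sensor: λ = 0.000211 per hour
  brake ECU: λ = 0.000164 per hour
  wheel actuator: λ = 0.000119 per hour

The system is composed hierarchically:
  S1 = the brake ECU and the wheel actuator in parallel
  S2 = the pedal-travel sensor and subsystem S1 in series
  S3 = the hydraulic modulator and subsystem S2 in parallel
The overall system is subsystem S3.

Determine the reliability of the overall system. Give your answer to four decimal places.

0.9471

R(hydraulic modulator) = exp(−0.000300 × 1000) = 0.740818
R(pedal-travel sensor) = exp(−0.000211 × 1000) = 0.809774
R(brake ECU) = exp(−0.000164 × 1000) = 0.848742
R(wheel actuator) = exp(−0.000119 × 1000) = 0.887808
Parallel (brake ECU and wheel actuator): 1 − (1 − 0.848742)(1 − 0.887808) = 0.983030
Series (pedal-travel sensor and [0.983030]): 0.809774 × 0.983030 = 0.796032
Parallel (hydraulic modulator and [0.796032]): 1 − (1 − 0.740818)(1 − 0.796032) = 0.9471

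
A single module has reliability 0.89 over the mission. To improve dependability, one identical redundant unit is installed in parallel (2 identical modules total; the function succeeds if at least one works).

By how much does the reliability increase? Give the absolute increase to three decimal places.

0.098

R_before = 0.89
R_after = 1 − (1 − 0.89)^2 = 0.988
ΔR = 0.988 − 0.89 = 0.098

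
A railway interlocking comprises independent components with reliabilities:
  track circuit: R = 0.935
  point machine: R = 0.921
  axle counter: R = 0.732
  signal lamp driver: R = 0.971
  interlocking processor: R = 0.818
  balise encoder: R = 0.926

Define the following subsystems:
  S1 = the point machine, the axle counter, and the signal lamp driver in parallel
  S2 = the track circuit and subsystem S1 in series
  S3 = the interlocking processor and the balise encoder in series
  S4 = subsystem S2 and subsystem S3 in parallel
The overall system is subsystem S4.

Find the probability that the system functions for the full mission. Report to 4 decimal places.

Parallel (point machine, axle counter, and signal lamp driver): 1 − (1 − 0.921000)(1 − 0.732000)(1 − 0.971000) = 0.999386
Series (track circuit and [0.999386]): 0.935000 × 0.999386 = 0.934426
Series (interlocking processor and balise encoder): 0.818000 × 0.926000 = 0.757468
Parallel ([0.934426] and [0.757468]): 1 − (1 − 0.934426)(1 − 0.757468) = 0.9841

0.9841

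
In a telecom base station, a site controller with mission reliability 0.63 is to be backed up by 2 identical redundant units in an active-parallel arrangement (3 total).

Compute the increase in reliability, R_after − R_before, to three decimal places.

0.319

R_before = 0.63
R_after = 1 − (1 − 0.63)^3 = 0.949
ΔR = 0.949 − 0.63 = 0.319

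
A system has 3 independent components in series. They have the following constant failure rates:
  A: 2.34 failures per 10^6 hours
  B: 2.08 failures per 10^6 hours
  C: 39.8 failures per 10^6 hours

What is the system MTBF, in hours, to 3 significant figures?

22600

Series of exponential components: λ_sys = Σ λ_i
λ_sys = 0.00000234 + 0.00000208 + 0.0000398 = 4.4220e-05 /h
MTBF = 1 / λ_sys = 22600 h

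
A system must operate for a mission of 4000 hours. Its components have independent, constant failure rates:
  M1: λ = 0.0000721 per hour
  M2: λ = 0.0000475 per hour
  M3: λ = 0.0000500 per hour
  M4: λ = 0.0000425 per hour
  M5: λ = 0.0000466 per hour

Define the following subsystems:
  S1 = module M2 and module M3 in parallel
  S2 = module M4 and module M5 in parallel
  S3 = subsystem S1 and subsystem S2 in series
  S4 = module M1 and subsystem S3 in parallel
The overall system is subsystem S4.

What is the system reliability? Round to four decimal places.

0.9857

R(M1) = exp(−0.0000721 × 4000) = 0.749462
R(M2) = exp(−0.0000475 × 4000) = 0.826959
R(M3) = exp(−0.0000500 × 4000) = 0.818731
R(M4) = exp(−0.0000425 × 4000) = 0.843665
R(M5) = exp(−0.0000466 × 4000) = 0.829942
Parallel (M2 and M3): 1 − (1 − 0.826959)(1 − 0.818731) = 0.968633
Parallel (M4 and M5): 1 − (1 − 0.843665)(1 − 0.829942) = 0.973414
Series ([0.968633] and [0.973414]): 0.968633 × 0.973414 = 0.942881
Parallel (M1 and [0.942881]): 1 − (1 − 0.749462)(1 − 0.942881) = 0.9857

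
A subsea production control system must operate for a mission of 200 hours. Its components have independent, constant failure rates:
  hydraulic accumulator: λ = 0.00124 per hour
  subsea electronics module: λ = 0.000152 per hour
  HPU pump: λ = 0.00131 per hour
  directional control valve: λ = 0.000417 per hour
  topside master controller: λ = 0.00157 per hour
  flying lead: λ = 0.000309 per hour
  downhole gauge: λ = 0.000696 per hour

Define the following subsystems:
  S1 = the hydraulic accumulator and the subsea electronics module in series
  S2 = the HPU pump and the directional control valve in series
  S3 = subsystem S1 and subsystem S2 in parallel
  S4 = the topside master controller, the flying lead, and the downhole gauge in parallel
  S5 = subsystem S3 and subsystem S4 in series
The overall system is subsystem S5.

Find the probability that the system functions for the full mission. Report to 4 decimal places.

R(hydraulic accumulator) = exp(−0.00124 × 200) = 0.780360
R(subsea electronics module) = exp(−0.000152 × 200) = 0.970057
R(HPU pump) = exp(−0.00131 × 200) = 0.769511
R(directional control valve) = exp(−0.000417 × 200) = 0.919983
R(topside master controller) = exp(−0.00157 × 200) = 0.730519
R(flying lead) = exp(−0.000309 × 200) = 0.940071
R(downhole gauge) = exp(−0.000696 × 200) = 0.870054
Series (hydraulic accumulator and subsea electronics module): 0.780360 × 0.970057 = 0.756994
Series (HPU pump and directional control valve): 0.769511 × 0.919983 = 0.707937
Parallel ([0.756994] and [0.707937]): 1 − (1 − 0.756994)(1 − 0.707937) = 0.929027
Parallel (topside master controller, flying lead, and downhole gauge): 1 − (1 − 0.730519)(1 − 0.940071)(1 − 0.870054) = 0.997901
Series ([0.929027] and [0.997901]): 0.929027 × 0.997901 = 0.9271

0.9271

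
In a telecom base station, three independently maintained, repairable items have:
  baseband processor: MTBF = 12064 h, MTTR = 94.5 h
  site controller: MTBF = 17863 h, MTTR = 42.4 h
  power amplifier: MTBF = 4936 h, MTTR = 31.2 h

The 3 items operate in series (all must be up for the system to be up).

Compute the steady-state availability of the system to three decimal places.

0.984

A(baseband processor) = MTBF/(MTBF+MTTR) = 12064/(12064+94.5) = 0.992228
A(site controller) = MTBF/(MTBF+MTTR) = 17863/(17863+42.4) = 0.997632
A(power amplifier) = MTBF/(MTBF+MTTR) = 4936/(4936+31.2) = 0.993719
Series availability: 0.992228 × 0.997632 × 0.993719 = 0.984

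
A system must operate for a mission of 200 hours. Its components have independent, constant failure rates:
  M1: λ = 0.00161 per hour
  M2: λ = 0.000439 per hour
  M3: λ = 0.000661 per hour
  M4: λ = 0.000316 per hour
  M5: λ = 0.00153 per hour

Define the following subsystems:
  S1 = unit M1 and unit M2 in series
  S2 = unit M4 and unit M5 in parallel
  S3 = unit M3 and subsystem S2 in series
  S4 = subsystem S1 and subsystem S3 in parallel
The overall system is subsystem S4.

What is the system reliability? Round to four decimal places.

R(M1) = exp(−0.00161 × 200) = 0.724698
R(M2) = exp(−0.000439 × 200) = 0.915944
R(M3) = exp(−0.000661 × 200) = 0.876166
R(M4) = exp(−0.000316 × 200) = 0.938756
R(M5) = exp(−0.00153 × 200) = 0.736387
Series (M1 and M2): 0.724698 × 0.915944 = 0.663783
Parallel (M4 and M5): 1 − (1 − 0.938756)(1 − 0.736387) = 0.983855
Series (M3 and [0.983855]): 0.876166 × 0.983855 = 0.862020
Parallel ([0.663783] and [0.862020]): 1 − (1 − 0.663783)(1 − 0.862020) = 0.9536

0.9536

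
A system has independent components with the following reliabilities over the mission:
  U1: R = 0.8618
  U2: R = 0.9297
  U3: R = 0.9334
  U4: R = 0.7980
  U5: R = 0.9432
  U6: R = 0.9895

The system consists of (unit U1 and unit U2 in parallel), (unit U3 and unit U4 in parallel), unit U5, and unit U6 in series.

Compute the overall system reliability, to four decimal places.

0.9118

Parallel (U1 and U2): 1 − (1 − 0.861800)(1 − 0.929700) = 0.990285
Parallel (U3 and U4): 1 − (1 − 0.933400)(1 − 0.798000) = 0.986547
Series ([0.990285], [0.986547], U5, and U6): 0.990285 × 0.986547 × 0.943200 × 0.989500 = 0.9118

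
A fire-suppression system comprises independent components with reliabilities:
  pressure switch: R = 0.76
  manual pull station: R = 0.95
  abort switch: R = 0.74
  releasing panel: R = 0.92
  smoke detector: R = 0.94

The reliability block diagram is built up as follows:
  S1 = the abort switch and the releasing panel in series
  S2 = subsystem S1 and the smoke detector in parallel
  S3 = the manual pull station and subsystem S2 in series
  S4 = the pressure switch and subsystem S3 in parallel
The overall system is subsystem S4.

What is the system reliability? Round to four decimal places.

Series (abort switch and releasing panel): 0.740000 × 0.920000 = 0.680800
Parallel ([0.680800] and smoke detector): 1 − (1 − 0.680800)(1 − 0.940000) = 0.980848
Series (manual pull station and [0.980848]): 0.950000 × 0.980848 = 0.931806
Parallel (pressure switch and [0.931806]): 1 − (1 − 0.760000)(1 − 0.931806) = 0.9836

0.9836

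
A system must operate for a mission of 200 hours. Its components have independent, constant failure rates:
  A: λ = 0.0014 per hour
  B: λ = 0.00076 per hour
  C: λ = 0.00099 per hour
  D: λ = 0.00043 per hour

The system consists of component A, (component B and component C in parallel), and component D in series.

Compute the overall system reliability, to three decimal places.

0.676

R(A) = exp(−0.0014 × 200) = 0.75578
R(B) = exp(−0.00076 × 200) = 0.85899
R(C) = exp(−0.00099 × 200) = 0.82037
R(D) = exp(−0.00043 × 200) = 0.91759
Parallel (B and C): 1 − (1 − 0.85899)(1 − 0.82037) = 0.97467
Series (A, [0.97467], and D): 0.75578 × 0.97467 × 0.91759 = 0.676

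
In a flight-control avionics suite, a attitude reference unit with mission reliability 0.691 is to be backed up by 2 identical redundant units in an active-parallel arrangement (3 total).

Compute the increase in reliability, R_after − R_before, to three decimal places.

0.279

R_before = 0.691
R_after = 1 − (1 − 0.691)^3 = 0.970
ΔR = 0.970 − 0.691 = 0.279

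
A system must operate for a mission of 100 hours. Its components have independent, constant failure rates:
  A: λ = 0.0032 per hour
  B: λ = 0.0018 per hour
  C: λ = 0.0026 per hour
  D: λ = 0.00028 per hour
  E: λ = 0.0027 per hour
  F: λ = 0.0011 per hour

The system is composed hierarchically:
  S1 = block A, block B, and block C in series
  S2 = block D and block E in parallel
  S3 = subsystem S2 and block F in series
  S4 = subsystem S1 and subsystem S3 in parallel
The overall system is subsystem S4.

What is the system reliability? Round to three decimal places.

R(A) = exp(−0.0032 × 100) = 0.72615
R(B) = exp(−0.0018 × 100) = 0.83527
R(C) = exp(−0.0026 × 100) = 0.77105
R(D) = exp(−0.00028 × 100) = 0.97239
R(E) = exp(−0.0027 × 100) = 0.76338
R(F) = exp(−0.0011 × 100) = 0.89583
Series (A, B, and C): 0.72615 × 0.83527 × 0.77105 = 0.46767
Parallel (D and E): 1 − (1 − 0.97239)(1 − 0.76338) = 0.99347
Series ([0.99347] and F): 0.99347 × 0.89583 = 0.88998
Parallel ([0.46767] and [0.88998]): 1 − (1 − 0.46767)(1 − 0.88998) = 0.941

0.941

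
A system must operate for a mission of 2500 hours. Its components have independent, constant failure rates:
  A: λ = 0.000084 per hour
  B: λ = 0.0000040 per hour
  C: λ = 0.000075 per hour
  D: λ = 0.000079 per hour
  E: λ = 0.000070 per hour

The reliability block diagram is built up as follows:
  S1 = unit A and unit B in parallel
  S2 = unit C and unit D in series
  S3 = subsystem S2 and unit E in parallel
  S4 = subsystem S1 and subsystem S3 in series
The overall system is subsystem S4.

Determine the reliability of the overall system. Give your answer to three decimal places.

R(A) = exp(−0.000084 × 2500) = 0.81058
R(B) = exp(−0.0000040 × 2500) = 0.99005
R(C) = exp(−0.000075 × 2500) = 0.82903
R(D) = exp(−0.000079 × 2500) = 0.82078
R(E) = exp(−0.000070 × 2500) = 0.83946
Parallel (A and B): 1 − (1 − 0.81058)(1 − 0.99005) = 0.99812
Series (C and D): 0.82903 × 0.82078 = 0.68045
Parallel ([0.68045] and E): 1 − (1 − 0.68045)(1 − 0.83946) = 0.94870
Series ([0.99812] and [0.94870]): 0.99812 × 0.94870 = 0.947

0.947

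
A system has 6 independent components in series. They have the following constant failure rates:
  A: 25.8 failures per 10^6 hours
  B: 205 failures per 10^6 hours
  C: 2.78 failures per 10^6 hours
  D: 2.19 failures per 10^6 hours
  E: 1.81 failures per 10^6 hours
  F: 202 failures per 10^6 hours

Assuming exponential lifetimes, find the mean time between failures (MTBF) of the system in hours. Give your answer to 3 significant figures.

Series of exponential components: λ_sys = Σ λ_i
λ_sys = 0.0000258 + 0.000205 + 0.00000278 + 0.00000219 + 0.00000181 + 0.000202 = 4.3958e-04 /h
MTBF = 1 / λ_sys = 2270 h

2270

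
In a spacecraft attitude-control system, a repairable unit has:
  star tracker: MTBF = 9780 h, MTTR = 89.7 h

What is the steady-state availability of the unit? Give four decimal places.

A(star tracker) = MTBF/(MTBF+MTTR) = 9780/(9780+89.7) = 0.9909

0.9909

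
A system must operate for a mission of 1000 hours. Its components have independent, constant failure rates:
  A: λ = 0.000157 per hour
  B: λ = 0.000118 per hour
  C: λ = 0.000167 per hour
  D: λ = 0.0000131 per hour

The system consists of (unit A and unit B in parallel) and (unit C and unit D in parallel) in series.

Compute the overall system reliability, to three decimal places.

R(A) = exp(−0.000157 × 1000) = 0.85470
R(B) = exp(−0.000118 × 1000) = 0.88870
R(C) = exp(−0.000167 × 1000) = 0.84620
R(D) = exp(−0.0000131 × 1000) = 0.98699
Parallel (A and B): 1 − (1 − 0.85470)(1 − 0.88870) = 0.98383
Parallel (C and D): 1 − (1 − 0.84620)(1 − 0.98699) = 0.99800
Series ([0.98383] and [0.99800]): 0.98383 × 0.99800 = 0.982

0.982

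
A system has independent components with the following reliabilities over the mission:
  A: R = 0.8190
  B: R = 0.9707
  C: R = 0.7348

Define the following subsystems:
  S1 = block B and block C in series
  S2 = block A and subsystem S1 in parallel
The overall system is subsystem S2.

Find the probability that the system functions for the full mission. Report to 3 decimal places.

Series (B and C): 0.97070 × 0.73480 = 0.71327
Parallel (A and [0.71327]): 1 − (1 − 0.81900)(1 − 0.71327) = 0.948

0.948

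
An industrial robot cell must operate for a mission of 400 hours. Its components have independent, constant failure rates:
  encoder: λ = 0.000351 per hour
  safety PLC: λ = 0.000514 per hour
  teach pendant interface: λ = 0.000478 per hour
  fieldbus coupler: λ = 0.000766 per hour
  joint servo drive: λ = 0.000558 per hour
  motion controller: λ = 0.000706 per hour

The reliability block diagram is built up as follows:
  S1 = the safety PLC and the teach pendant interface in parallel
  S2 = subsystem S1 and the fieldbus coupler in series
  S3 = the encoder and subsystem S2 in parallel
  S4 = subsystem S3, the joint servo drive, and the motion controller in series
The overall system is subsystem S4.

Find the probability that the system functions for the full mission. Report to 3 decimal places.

R(encoder) = exp(−0.000351 × 400) = 0.86901
R(safety PLC) = exp(−0.000514 × 400) = 0.81416
R(teach pendant interface) = exp(−0.000478 × 400) = 0.82597
R(fieldbus coupler) = exp(−0.000766 × 400) = 0.73609
R(joint servo drive) = exp(−0.000558 × 400) = 0.79995
R(motion controller) = exp(−0.000706 × 400) = 0.75397
Parallel (safety PLC and teach pendant interface): 1 − (1 − 0.81416)(1 − 0.82597) = 0.96766
Series ([0.96766] and fieldbus coupler): 0.96766 × 0.73609 = 0.71228
Parallel (encoder and [0.71228]): 1 − (1 − 0.86901)(1 − 0.71228) = 0.96231
Series ([0.96231], joint servo drive, and motion controller): 0.96231 × 0.79995 × 0.75397 = 0.580

0.580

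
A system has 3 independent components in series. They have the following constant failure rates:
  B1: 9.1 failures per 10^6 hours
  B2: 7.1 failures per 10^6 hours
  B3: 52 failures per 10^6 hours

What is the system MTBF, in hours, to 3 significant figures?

14700

Series of exponential components: λ_sys = Σ λ_i
λ_sys = 0.0000091 + 0.0000071 + 0.000052 = 6.8200e-05 /h
MTBF = 1 / λ_sys = 14700 h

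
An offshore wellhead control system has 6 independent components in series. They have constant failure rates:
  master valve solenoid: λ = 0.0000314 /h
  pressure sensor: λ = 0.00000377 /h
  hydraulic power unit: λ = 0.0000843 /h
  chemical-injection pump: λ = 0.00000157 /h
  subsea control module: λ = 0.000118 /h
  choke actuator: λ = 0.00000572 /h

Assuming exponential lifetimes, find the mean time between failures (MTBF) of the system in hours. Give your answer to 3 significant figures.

4090

Series of exponential components: λ_sys = Σ λ_i
λ_sys = 0.0000314 + 0.00000377 + 0.0000843 + 0.00000157 + 0.000118 + 0.00000572 = 2.4476e-04 /h
MTBF = 1 / λ_sys = 4090 h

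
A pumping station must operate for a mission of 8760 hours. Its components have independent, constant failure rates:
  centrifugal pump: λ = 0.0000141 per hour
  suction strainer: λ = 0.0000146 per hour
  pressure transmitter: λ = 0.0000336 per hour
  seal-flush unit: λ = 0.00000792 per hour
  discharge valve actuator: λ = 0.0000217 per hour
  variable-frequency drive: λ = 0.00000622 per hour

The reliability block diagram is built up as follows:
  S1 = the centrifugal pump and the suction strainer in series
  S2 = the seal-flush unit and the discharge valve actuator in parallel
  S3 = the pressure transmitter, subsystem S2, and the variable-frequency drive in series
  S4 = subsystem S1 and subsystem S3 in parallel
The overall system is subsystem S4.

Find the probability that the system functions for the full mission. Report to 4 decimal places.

0.9327

R(centrifugal pump) = exp(−0.0000141 × 8760) = 0.883808
R(suction strainer) = exp(−0.0000146 × 8760) = 0.879945
R(pressure transmitter) = exp(−0.0000336 × 8760) = 0.745026
R(seal-flush unit) = exp(−0.00000792 × 8760) = 0.932973
R(discharge valve actuator) = exp(−0.0000217 × 8760) = 0.826883
R(variable-frequency drive) = exp(−0.00000622 × 8760) = 0.946971
Series (centrifugal pump and suction strainer): 0.883808 × 0.879945 = 0.777702
Parallel (seal-flush unit and discharge valve actuator): 1 − (1 − 0.932973)(1 − 0.826883) = 0.988396
Series (pressure transmitter, [0.988396], and variable-frequency drive): 0.745026 × 0.988396 × 0.946971 = 0.697331
Parallel ([0.777702] and [0.697331]): 1 − (1 − 0.777702)(1 − 0.697331) = 0.9327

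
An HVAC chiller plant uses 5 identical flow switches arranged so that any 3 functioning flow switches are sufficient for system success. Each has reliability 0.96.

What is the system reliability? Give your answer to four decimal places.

R = Σ_{i=3}^{5} C(5,i) p^i (1−p)^{5−i} with p = 0.96
C(5,3)·0.96^3·0.04^2 = 0.014156
C(5,4)·0.96^4·0.04^1 = 0.169869
C(5,5)·0.96^5·0.04^0 = 0.815373
Sum = 0.9994

0.9994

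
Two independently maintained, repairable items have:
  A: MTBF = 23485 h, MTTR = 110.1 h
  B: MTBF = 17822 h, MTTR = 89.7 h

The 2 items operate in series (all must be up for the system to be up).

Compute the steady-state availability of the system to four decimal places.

0.9903

A(A) = MTBF/(MTBF+MTTR) = 23485/(23485+110.1) = 0.995334
A(B) = MTBF/(MTBF+MTTR) = 17822/(17822+89.7) = 0.994992
Series availability: 0.995334 × 0.994992 = 0.9903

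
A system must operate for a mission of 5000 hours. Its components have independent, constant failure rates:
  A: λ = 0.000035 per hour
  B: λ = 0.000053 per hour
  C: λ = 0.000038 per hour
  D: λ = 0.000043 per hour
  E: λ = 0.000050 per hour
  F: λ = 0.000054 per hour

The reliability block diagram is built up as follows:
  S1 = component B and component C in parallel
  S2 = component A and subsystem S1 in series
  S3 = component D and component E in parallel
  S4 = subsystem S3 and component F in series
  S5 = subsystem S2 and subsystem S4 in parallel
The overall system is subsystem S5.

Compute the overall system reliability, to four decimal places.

0.9477

R(A) = exp(−0.000035 × 5000) = 0.839457
R(B) = exp(−0.000053 × 5000) = 0.767206
R(C) = exp(−0.000038 × 5000) = 0.826959
R(D) = exp(−0.000043 × 5000) = 0.806541
R(E) = exp(−0.000050 × 5000) = 0.778801
R(F) = exp(−0.000054 × 5000) = 0.763379
Parallel (B and C): 1 − (1 − 0.767206)(1 − 0.826959) = 0.959717
Series (A and [0.959717]): 0.839457 × 0.959717 = 0.805641
Parallel (D and E): 1 − (1 − 0.806541)(1 − 0.778801) = 0.957207
Series ([0.957207] and F): 0.957207 × 0.763379 = 0.730712
Parallel ([0.805641] and [0.730712]): 1 − (1 − 0.805641)(1 − 0.730712) = 0.9477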